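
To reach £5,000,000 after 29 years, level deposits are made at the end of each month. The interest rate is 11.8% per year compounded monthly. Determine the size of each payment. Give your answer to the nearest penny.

Level ordinary annuity; solve FV = PMT × [((1+r)^n − 1)/r] for PMT.
Periodic rate r = 0.118/12 per month; n is counted in months.
With n = 348: PMT = 5,000,000 / ([((1+r)^n − 1)/r]) = £1,688.25

£1,688.25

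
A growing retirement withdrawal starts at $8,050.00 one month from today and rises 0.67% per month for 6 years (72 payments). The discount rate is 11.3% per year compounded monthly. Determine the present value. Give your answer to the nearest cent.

Periodic rate r = 0.113/12 per month; n is counted in months.
Growing ordinary annuity: PV = PMT₁ × [1 − ((1+g)/(1+r))^n] / (r − g) = 8,050 × [1 − ((1+0.0067)/(1+r))^72] / (r − 0.0067) = $522,624.27.

$522,624.27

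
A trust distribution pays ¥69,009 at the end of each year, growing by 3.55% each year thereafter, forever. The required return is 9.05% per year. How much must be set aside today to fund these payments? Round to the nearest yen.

Periodic rate r = 0.0905 per year.
Growing perpetuity (Gordon): PV = PMT₁ / (r − g) = 69,009 / (r − 0.0355) = ¥1,254,709.

¥1,254,709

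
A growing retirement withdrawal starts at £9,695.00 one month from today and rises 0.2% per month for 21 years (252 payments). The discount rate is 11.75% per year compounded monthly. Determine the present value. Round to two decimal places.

Periodic rate r = 0.1175/12 per month; n is counted in months.
Growing ordinary annuity: PV = PMT₁ × [1 − ((1+g)/(1+r))^n] / (r − g) = 9,695 × [1 − ((1+0.002)/(1+r))^252] / (r − 0.002) = £1,067,603.47.

£1,067,603.47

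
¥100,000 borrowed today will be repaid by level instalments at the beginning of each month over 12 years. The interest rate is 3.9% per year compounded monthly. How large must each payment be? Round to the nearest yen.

¥868

Level annuity due; solve PV = PMT × [(1 − (1+r)^−n)/r] × (1+r) for PMT.
Periodic rate r = 0.039/12 per month; n is counted in months.
With n = 144: PMT = 100,000 / ([(1 − (1+r)^−n)/r] × (1+r)) = ¥868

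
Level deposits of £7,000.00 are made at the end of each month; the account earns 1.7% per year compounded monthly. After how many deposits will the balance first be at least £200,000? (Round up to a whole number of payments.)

29 payments

Periodic rate r = 0.017/12 per month; n is counted in months.
Ordinary annuity FV: 200,000 = 7,000 × [((1+r)^n − 1)/r].
(1+r)^n = 1 + 200,000 × r / 7,000, so n = ln(1 + 200,000·r/7,000) / ln(1+r) = 28.03.
Round up to a whole number of payments: n = 29.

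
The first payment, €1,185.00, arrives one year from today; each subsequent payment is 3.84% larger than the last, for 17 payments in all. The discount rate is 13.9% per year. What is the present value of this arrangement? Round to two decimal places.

Periodic rate r = 0.139 per year.
Growing ordinary annuity: PV = PMT₁ × [1 − ((1+g)/(1+r))^n] / (r − g) = 1,185 × [1 − ((1+0.0384)/(1+r))^17] / (r − 0.0384) = €9,333.55.

€9,333.55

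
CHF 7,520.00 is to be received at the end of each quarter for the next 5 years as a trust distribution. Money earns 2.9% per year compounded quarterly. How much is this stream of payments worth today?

CHF 139,535.00

This is an ordinary annuity: 20 payments of CHF 7,520.00 at the end of each quarter.
Periodic rate r = 0.029/4 per quarter; n is counted in quarters.
PV = PMT × [(1 − (1+r)^−n)/r] = 7,520 × [1 − (1+r)^−20] / r = CHF 139,535.00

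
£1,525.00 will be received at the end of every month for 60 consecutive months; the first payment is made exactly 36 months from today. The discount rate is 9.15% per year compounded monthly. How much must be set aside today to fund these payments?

£56,116.71

Ordinary annuity of 60 payments, first payment at period 36.
Periodic rate r = 0.0915/12 per month; n is counted in months.
The ordinary-annuity PV formula values the stream one period before the first payment (period 35); discount that back 35 periods:
PV₀ = 1,525 × [1 − (1+r)^−60] / r × (1+r)^−35 = £56,116.71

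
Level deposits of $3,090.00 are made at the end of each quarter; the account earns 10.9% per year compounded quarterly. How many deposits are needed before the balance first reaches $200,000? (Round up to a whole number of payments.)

38 payments

Periodic rate r = 0.109/4 per quarter; n is counted in quarters.
Ordinary annuity FV: 200,000 = 3,090 × [((1+r)^n − 1)/r].
(1+r)^n = 1 + 200,000 × r / 3,090, so n = ln(1 + 200,000·r/3,090) / ln(1+r) = 37.81.
Round up to a whole number of payments: n = 38.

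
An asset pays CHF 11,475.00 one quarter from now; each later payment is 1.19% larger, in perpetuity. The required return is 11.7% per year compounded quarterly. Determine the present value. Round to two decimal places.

Periodic rate r = 0.117/4 per quarter.
Growing perpetuity (Gordon): PV = PMT₁ / (r − g) = 11,475 / (r − 0.0119) = CHF 661,383.29.

CHF 661,383.29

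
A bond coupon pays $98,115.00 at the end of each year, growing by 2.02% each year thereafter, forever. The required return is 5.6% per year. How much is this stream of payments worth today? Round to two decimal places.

Periodic rate r = 0.056 per year.
Growing perpetuity (Gordon): PV = PMT₁ / (r − g) = 98,115 / (r − 0.0202) = $2,740,642.46.

$2,740,642.46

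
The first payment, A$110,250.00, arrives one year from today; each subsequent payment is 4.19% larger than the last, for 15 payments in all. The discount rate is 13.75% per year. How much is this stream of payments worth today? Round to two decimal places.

Periodic rate r = 0.1375 per year.
Growing ordinary annuity: PV = PMT₁ × [1 − ((1+g)/(1+r))^n] / (r − g) = 110,250 × [1 − ((1+0.0419)/(1+r))^15] / (r − 0.0419) = A$844,184.53.

A$844,184.53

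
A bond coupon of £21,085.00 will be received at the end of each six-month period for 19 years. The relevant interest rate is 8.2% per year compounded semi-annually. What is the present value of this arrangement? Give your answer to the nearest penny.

This is an ordinary annuity: 38 payments of £21,085.00 at the end of each six-month period.
Periodic rate r = 0.082/2 per half-year; n is counted in half-years.
PV = PMT × [(1 − (1+r)^−n)/r] = 21,085 × [1 − (1+r)^−38] / r = £402,566.02

£402,566.02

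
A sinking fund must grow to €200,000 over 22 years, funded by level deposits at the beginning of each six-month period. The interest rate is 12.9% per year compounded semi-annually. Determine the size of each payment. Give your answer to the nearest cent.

Level annuity due; solve FV = PMT × [((1+r)^n − 1)/r] × (1+r) for PMT.
Periodic rate r = 0.129/2 per half-year; n is counted in half-years.
With n = 44: PMT = 200,000 / ([((1+r)^n − 1)/r] × (1+r)) = €827.41

€827.41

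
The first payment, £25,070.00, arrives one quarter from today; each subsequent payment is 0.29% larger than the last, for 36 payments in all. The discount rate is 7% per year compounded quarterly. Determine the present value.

£696,566.53

Periodic rate r = 0.07/4 per quarter; n is counted in quarters.
Growing ordinary annuity: PV = PMT₁ × [1 − ((1+g)/(1+r))^n] / (r − g) = 25,070 × [1 − ((1+0.0029)/(1+r))^36] / (r − 0.0029) = £696,566.53.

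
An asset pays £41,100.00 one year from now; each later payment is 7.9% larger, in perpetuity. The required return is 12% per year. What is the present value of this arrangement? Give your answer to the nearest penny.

£1,002,439.02

Periodic rate r = 0.12 per year.
Growing perpetuity (Gordon): PV = PMT₁ / (r − g) = 41,100 / (r − 0.079) = £1,002,439.02.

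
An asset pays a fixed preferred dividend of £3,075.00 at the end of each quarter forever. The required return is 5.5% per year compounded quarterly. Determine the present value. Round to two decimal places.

£223,636.36

Periodic rate r = 0.055/4 per quarter.
Level perpetuity: PV = PMT / r = 3,075 / (0.055/4) = £223,636.36.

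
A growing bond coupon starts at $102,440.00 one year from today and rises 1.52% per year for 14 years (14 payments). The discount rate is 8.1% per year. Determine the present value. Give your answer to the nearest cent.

$910,580.08

Periodic rate r = 0.081 per year.
Growing ordinary annuity: PV = PMT₁ × [1 − ((1+g)/(1+r))^n] / (r − g) = 102,440 × [1 − ((1+0.0152)/(1+r))^14] / (r − 0.0152) = $910,580.08.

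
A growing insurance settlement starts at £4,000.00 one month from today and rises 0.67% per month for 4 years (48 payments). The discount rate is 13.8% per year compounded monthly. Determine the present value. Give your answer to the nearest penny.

£170,110.51

Periodic rate r = 0.138/12 per month; n is counted in months.
Growing ordinary annuity: PV = PMT₁ × [1 − ((1+g)/(1+r))^n] / (r − g) = 4,000 × [1 − ((1+0.0067)/(1+r))^48] / (r − 0.0067) = £170,110.51.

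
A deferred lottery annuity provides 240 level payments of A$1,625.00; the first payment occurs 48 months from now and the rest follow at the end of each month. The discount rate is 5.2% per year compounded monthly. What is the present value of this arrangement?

Ordinary annuity of 240 payments, first payment at period 48.
Periodic rate r = 0.052/12 per month; n is counted in months.
The ordinary-annuity PV formula values the stream one period before the first payment (period 47); discount that back 47 periods:
PV₀ = 1,625 × [1 − (1+r)^−240] / r × (1+r)^−47 = A$197,622.16

A$197,622.16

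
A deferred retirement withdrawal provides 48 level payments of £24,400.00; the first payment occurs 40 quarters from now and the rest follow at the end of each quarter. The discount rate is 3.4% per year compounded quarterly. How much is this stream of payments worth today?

£688,957.95

Ordinary annuity of 48 payments, first payment at period 40.
Periodic rate r = 0.034/4 per quarter; n is counted in quarters.
The ordinary-annuity PV formula values the stream one period before the first payment (period 39); discount that back 39 periods:
PV₀ = 24,400 × [1 − (1+r)^−48] / r × (1+r)^−39 = £688,957.95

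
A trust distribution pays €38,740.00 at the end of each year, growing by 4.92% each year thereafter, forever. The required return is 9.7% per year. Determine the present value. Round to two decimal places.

€810,460.25

Periodic rate r = 0.097 per year.
Growing perpetuity (Gordon): PV = PMT₁ / (r − g) = 38,740 / (r − 0.0492) = €810,460.25.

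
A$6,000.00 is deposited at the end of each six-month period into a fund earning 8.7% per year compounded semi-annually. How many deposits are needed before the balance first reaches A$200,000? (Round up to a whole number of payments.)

Periodic rate r = 0.087/2 per half-year; n is counted in half-years.
Ordinary annuity FV: 200,000 = 6,000 × [((1+r)^n − 1)/r].
(1+r)^n = 1 + 200,000 × r / 6,000, so n = ln(1 + 200,000·r/6,000) / ln(1+r) = 21.04.
Round up to a whole number of payments: n = 22.

22 payments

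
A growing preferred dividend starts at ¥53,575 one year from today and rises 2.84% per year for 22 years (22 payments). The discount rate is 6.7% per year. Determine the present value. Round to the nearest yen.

¥770,899

Periodic rate r = 0.067 per year.
Growing ordinary annuity: PV = PMT₁ × [1 − ((1+g)/(1+r))^n] / (r − g) = 53,575 × [1 − ((1+0.0284)/(1+r))^22] / (r − 0.0284) = ¥770,899.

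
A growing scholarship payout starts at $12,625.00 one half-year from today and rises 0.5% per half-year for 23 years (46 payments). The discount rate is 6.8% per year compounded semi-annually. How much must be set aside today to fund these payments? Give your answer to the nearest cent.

$317,712.30

Periodic rate r = 0.068/2 per half-year; n is counted in half-years.
Growing ordinary annuity: PV = PMT₁ × [1 − ((1+g)/(1+r))^n] / (r − g) = 12,625 × [1 − ((1+0.005)/(1+r))^46] / (r − 0.005) = $317,712.30.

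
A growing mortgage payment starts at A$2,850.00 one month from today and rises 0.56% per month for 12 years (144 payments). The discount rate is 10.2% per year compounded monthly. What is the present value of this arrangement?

Periodic rate r = 0.102/12 per month; n is counted in months.
Growing ordinary annuity: PV = PMT₁ × [1 − ((1+g)/(1+r))^n] / (r − g) = 2,850 × [1 − ((1+0.0056)/(1+r))^144] / (r − 0.0056) = A$333,593.75.

A$333,593.75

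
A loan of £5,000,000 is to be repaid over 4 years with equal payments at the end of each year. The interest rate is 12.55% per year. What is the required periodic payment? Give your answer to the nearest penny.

Level ordinary annuity; solve PV = PMT × [(1 − (1+r)^−n)/r] for PMT.
Periodic rate r = 0.1255 per year.
With n = 4: PMT = 5,000,000 / ([(1 − (1+r)^−n)/r]) = £1,665,279.82

£1,665,279.82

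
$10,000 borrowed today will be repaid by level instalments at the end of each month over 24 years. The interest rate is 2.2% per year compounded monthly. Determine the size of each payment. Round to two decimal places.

Level ordinary annuity; solve PV = PMT × [(1 − (1+r)^−n)/r] for PMT.
Periodic rate r = 0.022/12 per month; n is counted in months.
With n = 288: PMT = 10,000 / ([(1 − (1+r)^−n)/r]) = $44.72

$44.72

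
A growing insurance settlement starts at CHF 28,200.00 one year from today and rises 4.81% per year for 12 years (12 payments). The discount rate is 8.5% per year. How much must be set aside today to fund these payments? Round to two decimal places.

Periodic rate r = 0.085 per year.
Growing ordinary annuity: PV = PMT₁ × [1 − ((1+g)/(1+r))^n] / (r − g) = 28,200 × [1 − ((1+0.0481)/(1+r))^12] / (r − 0.0481) = CHF 259,684.23.

CHF 259,684.23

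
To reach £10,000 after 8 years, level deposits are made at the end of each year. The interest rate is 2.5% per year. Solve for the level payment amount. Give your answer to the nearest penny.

£1,144.67

Level ordinary annuity; solve FV = PMT × [((1+r)^n − 1)/r] for PMT.
Periodic rate r = 0.025 per year.
With n = 8: PMT = 10,000 / ([((1+r)^n − 1)/r]) = £1,144.67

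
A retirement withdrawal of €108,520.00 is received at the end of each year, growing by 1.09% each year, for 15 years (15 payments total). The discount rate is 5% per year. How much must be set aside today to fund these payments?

Periodic rate r = 0.05 per year.
Growing ordinary annuity: PV = PMT₁ × [1 − ((1+g)/(1+r))^n] / (r − g) = 108,520 × [1 − ((1+0.0109)/(1+r))^15] / (r − 0.0109) = €1,204,663.49.

€1,204,663.49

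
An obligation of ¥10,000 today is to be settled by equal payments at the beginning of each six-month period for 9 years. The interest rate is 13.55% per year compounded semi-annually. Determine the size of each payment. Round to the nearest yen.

¥916

Level annuity due; solve PV = PMT × [(1 − (1+r)^−n)/r] × (1+r) for PMT.
Periodic rate r = 0.1355/2 per half-year; n is counted in half-years.
With n = 18: PMT = 10,000 / ([(1 − (1+r)^−n)/r] × (1+r)) = ¥916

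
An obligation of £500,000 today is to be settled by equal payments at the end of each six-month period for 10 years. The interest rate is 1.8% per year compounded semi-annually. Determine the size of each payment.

£27,429.49

Level ordinary annuity; solve PV = PMT × [(1 − (1+r)^−n)/r] for PMT.
Periodic rate r = 0.018/2 per half-year; n is counted in half-years.
With n = 20: PMT = 500,000 / ([(1 − (1+r)^−n)/r]) = £27,429.49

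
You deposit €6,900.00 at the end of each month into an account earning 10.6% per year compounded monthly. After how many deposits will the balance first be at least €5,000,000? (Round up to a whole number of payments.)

228 payments

Periodic rate r = 0.106/12 per month; n is counted in months.
Ordinary annuity FV: 5,000,000 = 6,900 × [((1+r)^n − 1)/r].
(1+r)^n = 1 + 5,000,000 × r / 6,900, so n = ln(1 + 5,000,000·r/6,900) / ln(1+r) = 227.60.
Round up to a whole number of payments: n = 228.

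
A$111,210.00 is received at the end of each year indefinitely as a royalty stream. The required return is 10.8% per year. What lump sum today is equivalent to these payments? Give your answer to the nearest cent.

Periodic rate r = 0.108 per year.
Level perpetuity: PV = PMT / r = 111,210 / (0.108) = A$1,029,722.22.

A$1,029,722.22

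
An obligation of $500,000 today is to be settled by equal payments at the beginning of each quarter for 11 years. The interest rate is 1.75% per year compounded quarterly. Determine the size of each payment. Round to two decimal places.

Level annuity due; solve PV = PMT × [(1 − (1+r)^−n)/r] × (1+r) for PMT.
Periodic rate r = 0.0175/4 per quarter; n is counted in quarters.
With n = 44: PMT = 500,000 / ([(1 − (1+r)^−n)/r] × (1+r)) = $12,462.70

$12,462.70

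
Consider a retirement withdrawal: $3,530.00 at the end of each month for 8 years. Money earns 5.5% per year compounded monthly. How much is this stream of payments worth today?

$273,657.79

This is an ordinary annuity: 96 payments of $3,530.00 at the end of each month.
Periodic rate r = 0.055/12 per month; n is counted in months.
PV = PMT × [(1 − (1+r)^−n)/r] = 3,530 × [1 − (1+r)^−96] / r = $273,657.79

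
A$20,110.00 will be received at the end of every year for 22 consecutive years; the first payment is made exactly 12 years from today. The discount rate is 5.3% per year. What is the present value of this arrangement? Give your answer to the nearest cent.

Ordinary annuity of 22 payments, first payment at period 12.
Periodic rate r = 0.053 per year.
The ordinary-annuity PV formula values the stream one period before the first payment (period 11); discount that back 11 periods:
PV₀ = 20,110 × [1 − (1+r)^−22] / r × (1+r)^−11 = A$145,968.93

A$145,968.93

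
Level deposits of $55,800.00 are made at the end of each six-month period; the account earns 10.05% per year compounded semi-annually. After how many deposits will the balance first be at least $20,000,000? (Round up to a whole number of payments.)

61 payments

Periodic rate r = 0.1005/2 per half-year; n is counted in half-years.
Ordinary annuity FV: 20,000,000 = 55,800 × [((1+r)^n − 1)/r].
(1+r)^n = 1 + 20,000,000 × r / 55,800, so n = ln(1 + 20,000,000·r/55,800) / ln(1+r) = 60.07.
Round up to a whole number of payments: n = 61.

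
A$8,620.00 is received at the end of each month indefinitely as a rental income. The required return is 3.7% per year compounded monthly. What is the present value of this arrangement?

A$2,795,675.68

Periodic rate r = 0.037/12 per month.
Level perpetuity: PV = PMT / r = 8,620 / (0.037/12) = A$2,795,675.68.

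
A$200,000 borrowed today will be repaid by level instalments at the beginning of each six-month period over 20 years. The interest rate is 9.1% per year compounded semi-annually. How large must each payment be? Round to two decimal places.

A$10,469.94

Level annuity due; solve PV = PMT × [(1 − (1+r)^−n)/r] × (1+r) for PMT.
Periodic rate r = 0.091/2 per half-year; n is counted in half-years.
With n = 40: PMT = 200,000 / ([(1 − (1+r)^−n)/r] × (1+r)) = A$10,469.94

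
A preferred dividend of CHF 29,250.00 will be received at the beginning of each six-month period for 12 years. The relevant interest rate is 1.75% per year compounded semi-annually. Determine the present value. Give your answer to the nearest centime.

This is an annuity due: 24 payments of CHF 29,250.00 at the beginning of each six-month period.
Periodic rate r = 0.0175/2 per half-year; n is counted in half-years.
PV = PMT × [(1 − (1+r)^−n)/r] × (1+r) = 29,250 × [1 − (1+r)^−24] / r × (1+r) = CHF 636,232.34

CHF 636,232.34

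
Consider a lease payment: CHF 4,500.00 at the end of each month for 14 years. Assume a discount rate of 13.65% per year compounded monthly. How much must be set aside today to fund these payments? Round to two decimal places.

This is an ordinary annuity: 168 payments of CHF 4,500.00 at the end of each month.
Periodic rate r = 0.1365/12 per month; n is counted in months.
PV = PMT × [(1 − (1+r)^−n)/r] = 4,500 × [1 − (1+r)^−168] / r = CHF 336,446.99

CHF 336,446.99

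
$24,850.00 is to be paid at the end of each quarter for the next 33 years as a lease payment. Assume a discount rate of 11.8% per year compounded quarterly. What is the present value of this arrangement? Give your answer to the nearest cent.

$824,224.99

This is an ordinary annuity: 132 payments of $24,850.00 at the end of each quarter.
Periodic rate r = 0.118/4 per quarter; n is counted in quarters.
PV = PMT × [(1 − (1+r)^−n)/r] = 24,850 × [1 − (1+r)^−132] / r = $824,224.99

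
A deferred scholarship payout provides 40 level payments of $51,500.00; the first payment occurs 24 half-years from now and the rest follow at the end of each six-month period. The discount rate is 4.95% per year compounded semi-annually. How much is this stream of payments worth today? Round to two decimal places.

Ordinary annuity of 40 payments, first payment at period 24.
Periodic rate r = 0.0495/2 per half-year; n is counted in half-years.
The ordinary-annuity PV formula values the stream one period before the first payment (period 23); discount that back 23 periods:
PV₀ = 51,500 × [1 − (1+r)^−40] / r × (1+r)^−23 = $739,855.65

$739,855.65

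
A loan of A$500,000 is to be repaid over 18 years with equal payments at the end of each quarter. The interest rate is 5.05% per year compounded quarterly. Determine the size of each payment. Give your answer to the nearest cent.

Level ordinary annuity; solve PV = PMT × [(1 − (1+r)^−n)/r] for PMT.
Periodic rate r = 0.0505/4 per quarter; n is counted in quarters.
With n = 72: PMT = 500,000 / ([(1 − (1+r)^−n)/r]) = A$10,613.28

A$10,613.28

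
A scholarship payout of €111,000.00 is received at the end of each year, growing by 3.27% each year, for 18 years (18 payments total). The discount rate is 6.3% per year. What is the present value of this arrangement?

Periodic rate r = 0.063 per year.
Growing ordinary annuity: PV = PMT₁ × [1 − ((1+g)/(1+r))^n] / (r − g) = 111,000 × [1 − ((1+0.0327)/(1+r))^18] / (r − 0.0327) = €1,486,575.13.

€1,486,575.13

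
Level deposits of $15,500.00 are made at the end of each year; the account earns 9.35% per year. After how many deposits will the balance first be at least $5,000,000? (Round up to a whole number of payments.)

39 payments

Periodic rate r = 0.0935 per year.
Ordinary annuity FV: 5,000,000 = 15,500 × [((1+r)^n − 1)/r].
(1+r)^n = 1 + 5,000,000 × r / 15,500, so n = ln(1 + 5,000,000·r/15,500) / ln(1+r) = 38.48.
Round up to a whole number of payments: n = 39.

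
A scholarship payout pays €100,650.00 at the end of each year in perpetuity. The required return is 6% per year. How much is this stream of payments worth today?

€1,677,500.00

Periodic rate r = 0.06 per year.
Level perpetuity: PV = PMT / r = 100,650 / (0.06) = €1,677,500.00.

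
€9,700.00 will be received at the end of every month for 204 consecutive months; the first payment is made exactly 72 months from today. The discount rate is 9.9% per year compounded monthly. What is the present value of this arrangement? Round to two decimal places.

Ordinary annuity of 204 payments, first payment at period 72.
Periodic rate r = 0.099/12 per month; n is counted in months.
The ordinary-annuity PV formula values the stream one period before the first payment (period 71); discount that back 71 periods:
PV₀ = 9,700 × [1 − (1+r)^−204] / r × (1+r)^−71 = €533,345.81

€533,345.81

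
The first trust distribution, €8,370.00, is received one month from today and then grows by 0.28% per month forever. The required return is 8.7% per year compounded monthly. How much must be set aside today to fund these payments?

Periodic rate r = 0.087/12 per month.
Growing perpetuity (Gordon): PV = PMT₁ / (r − g) = 8,370 / (r − 0.0028) = €1,880,898.88.

€1,880,898.88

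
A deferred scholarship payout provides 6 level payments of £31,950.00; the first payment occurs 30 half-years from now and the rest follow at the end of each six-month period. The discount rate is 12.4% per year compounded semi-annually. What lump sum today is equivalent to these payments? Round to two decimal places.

Ordinary annuity of 6 payments, first payment at period 30.
Periodic rate r = 0.124/2 per half-year; n is counted in half-years.
The ordinary-annuity PV formula values the stream one period before the first payment (period 29); discount that back 29 periods:
PV₀ = 31,950 × [1 − (1+r)^−6] / r × (1+r)^−29 = £27,281.27

£27,281.27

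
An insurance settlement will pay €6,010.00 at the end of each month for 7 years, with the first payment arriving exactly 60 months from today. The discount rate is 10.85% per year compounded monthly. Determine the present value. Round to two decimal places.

€207,335.88

Ordinary annuity of 84 payments, first payment at period 60.
Periodic rate r = 0.1085/12 per month; n is counted in months.
The ordinary-annuity PV formula values the stream one period before the first payment (period 59); discount that back 59 periods:
PV₀ = 6,010 × [1 − (1+r)^−84] / r × (1+r)^−59 = €207,335.88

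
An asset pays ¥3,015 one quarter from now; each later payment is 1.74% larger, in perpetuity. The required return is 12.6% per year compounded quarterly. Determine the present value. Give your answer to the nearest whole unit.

Periodic rate r = 0.126/4 per quarter.
Growing perpetuity (Gordon): PV = PMT₁ / (r − g) = 3,015 / (r − 0.0174) = ¥213,830.

¥213,830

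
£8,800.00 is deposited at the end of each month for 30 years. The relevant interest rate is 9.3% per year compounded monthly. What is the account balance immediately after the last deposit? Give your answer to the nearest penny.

£17,153,577.90

This is an ordinary annuity: 360 deposits of £8,800.00 at the end of each month.
Periodic rate r = 0.093/12 per month; n is counted in months.
FV = PMT × [((1+r)^n − 1)/r] = 8,800 × [(1+r)^360 − 1] / r = £17,153,577.90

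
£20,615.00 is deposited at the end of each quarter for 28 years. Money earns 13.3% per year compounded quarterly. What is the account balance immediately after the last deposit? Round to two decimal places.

£23,556,757.38

This is an ordinary annuity: 112 deposits of £20,615.00 at the end of each quarter.
Periodic rate r = 0.133/4 per quarter; n is counted in quarters.
FV = PMT × [((1+r)^n − 1)/r] = 20,615 × [(1+r)^112 − 1] / r = £23,556,757.38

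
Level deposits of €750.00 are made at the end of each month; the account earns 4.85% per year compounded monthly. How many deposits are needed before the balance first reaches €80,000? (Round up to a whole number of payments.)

Periodic rate r = 0.0485/12 per month; n is counted in months.
Ordinary annuity FV: 80,000 = 750 × [((1+r)^n − 1)/r].
(1+r)^n = 1 + 80,000 × r / 750, so n = ln(1 + 80,000·r/750) / ln(1+r) = 88.87.
Round up to a whole number of payments: n = 89.

89 payments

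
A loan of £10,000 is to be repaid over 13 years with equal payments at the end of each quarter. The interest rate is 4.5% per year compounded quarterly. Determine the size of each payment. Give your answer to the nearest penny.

£255.06

Level ordinary annuity; solve PV = PMT × [(1 − (1+r)^−n)/r] for PMT.
Periodic rate r = 0.045/4 per quarter; n is counted in quarters.
With n = 52: PMT = 10,000 / ([(1 − (1+r)^−n)/r]) = £255.06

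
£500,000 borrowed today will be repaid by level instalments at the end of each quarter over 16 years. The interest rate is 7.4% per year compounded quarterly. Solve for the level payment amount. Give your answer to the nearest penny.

Level ordinary annuity; solve PV = PMT × [(1 − (1+r)^−n)/r] for PMT.
Periodic rate r = 0.074/4 per quarter; n is counted in quarters.
With n = 64: PMT = 500,000 / ([(1 − (1+r)^−n)/r]) = £13,393.78

£13,393.78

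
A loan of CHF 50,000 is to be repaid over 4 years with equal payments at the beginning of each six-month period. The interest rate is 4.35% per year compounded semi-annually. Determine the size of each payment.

CHF 6,730.67

Level annuity due; solve PV = PMT × [(1 − (1+r)^−n)/r] × (1+r) for PMT.
Periodic rate r = 0.0435/2 per half-year; n is counted in half-years.
With n = 8: PMT = 50,000 / ([(1 − (1+r)^−n)/r] × (1+r)) = CHF 6,730.67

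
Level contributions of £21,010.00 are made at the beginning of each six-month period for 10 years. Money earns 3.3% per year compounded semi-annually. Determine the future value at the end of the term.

£501,205.21

This is an annuity due: 20 deposits of £21,010.00 at the beginning of each six-month period.
Periodic rate r = 0.033/2 per half-year; n is counted in half-years.
FV = PMT × [((1+r)^n − 1)/r] × (1+r) = 21,010 × [(1+r)^20 − 1] / r × (1+r) = £501,205.21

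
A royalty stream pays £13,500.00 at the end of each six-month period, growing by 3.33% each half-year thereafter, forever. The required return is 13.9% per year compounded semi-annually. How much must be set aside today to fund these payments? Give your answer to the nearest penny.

£372,928.18

Periodic rate r = 0.139/2 per half-year.
Growing perpetuity (Gordon): PV = PMT₁ / (r − g) = 13,500 / (r − 0.0333) = £372,928.18.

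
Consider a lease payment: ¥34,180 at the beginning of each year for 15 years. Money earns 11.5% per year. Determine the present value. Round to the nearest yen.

This is an annuity due: 15 payments of ¥34,180 at the beginning of each year.
Periodic rate r = 0.115 per year.
PV = PMT × [(1 − (1+r)^−n)/r] × (1+r) = 34,180 × [1 − (1+r)^−15] / r × (1+r) = ¥266,649

¥266,649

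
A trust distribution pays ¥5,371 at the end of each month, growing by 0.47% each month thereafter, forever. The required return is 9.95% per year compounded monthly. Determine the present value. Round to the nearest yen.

Periodic rate r = 0.0995/12 per month.
Growing perpetuity (Gordon): PV = PMT₁ / (r − g) = 5,371 / (r − 0.0047) = ¥1,495,406.

¥1,495,406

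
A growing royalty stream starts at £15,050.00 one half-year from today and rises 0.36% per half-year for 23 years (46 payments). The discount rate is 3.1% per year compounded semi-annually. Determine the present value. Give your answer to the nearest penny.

£529,341.00

Periodic rate r = 0.031/2 per half-year; n is counted in half-years.
Growing ordinary annuity: PV = PMT₁ × [1 − ((1+g)/(1+r))^n] / (r − g) = 15,050 × [1 − ((1+0.0036)/(1+r))^46] / (r − 0.0036) = £529,341.00.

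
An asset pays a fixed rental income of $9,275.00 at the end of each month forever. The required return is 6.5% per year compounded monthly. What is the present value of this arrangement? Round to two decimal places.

$1,712,307.69

Periodic rate r = 0.065/12 per month.
Level perpetuity: PV = PMT / r = 9,275 / (0.065/12) = $1,712,307.69.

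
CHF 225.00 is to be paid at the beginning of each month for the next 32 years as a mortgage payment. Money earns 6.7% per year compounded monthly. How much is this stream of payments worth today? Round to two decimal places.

CHF 35,746.35

This is an annuity due: 384 payments of CHF 225.00 at the beginning of each month.
Periodic rate r = 0.067/12 per month; n is counted in months.
PV = PMT × [(1 − (1+r)^−n)/r] × (1+r) = 225 × [1 − (1+r)^−384] / r × (1+r) = CHF 35,746.35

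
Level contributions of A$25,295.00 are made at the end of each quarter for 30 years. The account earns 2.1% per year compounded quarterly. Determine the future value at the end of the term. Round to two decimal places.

This is an ordinary annuity: 120 deposits of A$25,295.00 at the end of each quarter.
Periodic rate r = 0.021/4 per quarter; n is counted in quarters.
FV = PMT × [((1+r)^n − 1)/r] = 25,295 × [(1+r)^120 − 1] / r = A$4,213,515.13

A$4,213,515.13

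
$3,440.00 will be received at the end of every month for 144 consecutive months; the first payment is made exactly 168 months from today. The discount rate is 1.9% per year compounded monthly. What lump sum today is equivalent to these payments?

$339,861.39

Ordinary annuity of 144 payments, first payment at period 168.
Periodic rate r = 0.019/12 per month; n is counted in months.
The ordinary-annuity PV formula values the stream one period before the first payment (period 167); discount that back 167 periods:
PV₀ = 3,440 × [1 − (1+r)^−144] / r × (1+r)^−167 = $339,861.39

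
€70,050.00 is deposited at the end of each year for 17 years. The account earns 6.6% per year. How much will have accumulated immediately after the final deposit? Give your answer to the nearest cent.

This is an ordinary annuity: 17 deposits of €70,050.00 at the end of each year.
Periodic rate r = 0.066 per year.
FV = PMT × [((1+r)^n − 1)/r] = 70,050 × [(1+r)^17 − 1] / r = €2,084,476.75

€2,084,476.75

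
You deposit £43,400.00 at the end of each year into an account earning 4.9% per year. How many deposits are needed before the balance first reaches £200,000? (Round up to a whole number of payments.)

5 payments

Periodic rate r = 0.049 per year.
Ordinary annuity FV: 200,000 = 43,400 × [((1+r)^n − 1)/r].
(1+r)^n = 1 + 200,000 × r / 43,400, so n = ln(1 + 200,000·r/43,400) / ln(1+r) = 4.26.
Round up to a whole number of payments: n = 5.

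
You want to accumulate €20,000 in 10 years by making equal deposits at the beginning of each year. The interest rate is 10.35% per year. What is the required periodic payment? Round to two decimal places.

€1,118.27

Level annuity due; solve FV = PMT × [((1+r)^n − 1)/r] × (1+r) for PMT.
Periodic rate r = 0.1035 per year.
With n = 10: PMT = 20,000 / ([((1+r)^n − 1)/r] × (1+r)) = €1,118.27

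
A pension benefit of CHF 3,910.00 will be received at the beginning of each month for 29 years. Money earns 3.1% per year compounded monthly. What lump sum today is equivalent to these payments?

This is an annuity due: 348 payments of CHF 3,910.00 at the beginning of each month.
Periodic rate r = 0.031/12 per month; n is counted in months.
PV = PMT × [(1 − (1+r)^−n)/r] × (1+r) = 3,910 × [1 − (1+r)^−348] / r × (1+r) = CHF 899,172.28

CHF 899,172.28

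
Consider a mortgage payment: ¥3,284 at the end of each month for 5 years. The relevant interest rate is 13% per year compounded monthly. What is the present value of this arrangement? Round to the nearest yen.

¥144,332

This is an ordinary annuity: 60 payments of ¥3,284 at the end of each month.
Periodic rate r = 0.13/12 per month; n is counted in months.
PV = PMT × [(1 − (1+r)^−n)/r] = 3,284 × [1 − (1+r)^−60] / r = ¥144,332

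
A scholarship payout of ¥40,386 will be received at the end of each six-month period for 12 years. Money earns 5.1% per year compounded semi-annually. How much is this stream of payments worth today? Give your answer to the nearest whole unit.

¥718,329

This is an ordinary annuity: 24 payments of ¥40,386 at the end of each six-month period.
Periodic rate r = 0.051/2 per half-year; n is counted in half-years.
PV = PMT × [(1 − (1+r)^−n)/r] = 40,386 × [1 − (1+r)^−24] / r = ¥718,329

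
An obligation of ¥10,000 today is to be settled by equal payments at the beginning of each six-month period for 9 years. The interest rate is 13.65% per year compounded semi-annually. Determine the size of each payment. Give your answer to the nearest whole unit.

Level annuity due; solve PV = PMT × [(1 − (1+r)^−n)/r] × (1+r) for PMT.
Periodic rate r = 0.1365/2 per half-year; n is counted in half-years.
With n = 18: PMT = 10,000 / ([(1 − (1+r)^−n)/r] × (1+r)) = ¥919

¥919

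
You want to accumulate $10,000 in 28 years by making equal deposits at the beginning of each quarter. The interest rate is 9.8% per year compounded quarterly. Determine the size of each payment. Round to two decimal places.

$17.03

Level annuity due; solve FV = PMT × [((1+r)^n − 1)/r] × (1+r) for PMT.
Periodic rate r = 0.098/4 per quarter; n is counted in quarters.
With n = 112: PMT = 10,000 / ([((1+r)^n − 1)/r] × (1+r)) = $17.03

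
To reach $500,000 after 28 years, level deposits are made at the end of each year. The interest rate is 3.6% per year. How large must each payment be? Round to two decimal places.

Level ordinary annuity; solve FV = PMT × [((1+r)^n − 1)/r] for PMT.
Periodic rate r = 0.036 per year.
With n = 28: PMT = 500,000 / ([((1+r)^n − 1)/r]) = $10,638.37

$10,638.37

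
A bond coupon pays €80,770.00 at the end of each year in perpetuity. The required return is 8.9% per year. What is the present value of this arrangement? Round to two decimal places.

€907,528.09

Periodic rate r = 0.089 per year.
Level perpetuity: PV = PMT / r = 80,770 / (0.089) = €907,528.09.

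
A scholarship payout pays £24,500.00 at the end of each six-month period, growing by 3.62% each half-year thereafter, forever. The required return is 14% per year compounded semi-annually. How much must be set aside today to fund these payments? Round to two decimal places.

Periodic rate r = 0.14/2 per half-year.
Growing perpetuity (Gordon): PV = PMT₁ / (r − g) = 24,500 / (r − 0.0362) = £724,852.07.

£724,852.07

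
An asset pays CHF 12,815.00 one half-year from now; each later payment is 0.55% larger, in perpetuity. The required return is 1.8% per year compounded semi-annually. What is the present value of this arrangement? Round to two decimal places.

CHF 3,661,428.57

Periodic rate r = 0.018/2 per half-year.
Growing perpetuity (Gordon): PV = PMT₁ / (r − g) = 12,815 / (r − 0.0055) = CHF 3,661,428.57.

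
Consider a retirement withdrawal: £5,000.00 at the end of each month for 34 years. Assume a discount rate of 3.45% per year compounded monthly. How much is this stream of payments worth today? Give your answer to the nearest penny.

£1,200,072.27

This is an ordinary annuity: 408 payments of £5,000.00 at the end of each month.
Periodic rate r = 0.0345/12 per month; n is counted in months.
PV = PMT × [(1 − (1+r)^−n)/r] = 5,000 × [1 − (1+r)^−408] / r = £1,200,072.27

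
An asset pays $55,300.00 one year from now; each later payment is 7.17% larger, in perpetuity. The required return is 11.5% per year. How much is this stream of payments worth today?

Periodic rate r = 0.115 per year.
Growing perpetuity (Gordon): PV = PMT₁ / (r − g) = 55,300 / (r − 0.0717) = $1,277,136.26.

$1,277,136.26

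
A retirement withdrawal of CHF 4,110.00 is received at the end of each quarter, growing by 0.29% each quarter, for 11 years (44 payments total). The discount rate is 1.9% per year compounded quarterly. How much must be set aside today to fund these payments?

Periodic rate r = 0.019/4 per quarter; n is counted in quarters.
Growing ordinary annuity: PV = PMT₁ × [1 − ((1+g)/(1+r))^n] / (r − g) = 4,110 × [1 − ((1+0.0029)/(1+r))^44] / (r − 0.0029) = CHF 173,040.26.

CHF 173,040.26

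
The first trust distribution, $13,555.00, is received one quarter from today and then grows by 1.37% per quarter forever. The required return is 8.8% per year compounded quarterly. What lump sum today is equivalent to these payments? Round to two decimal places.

$1,633,132.53

Periodic rate r = 0.088/4 per quarter.
Growing perpetuity (Gordon): PV = PMT₁ / (r − g) = 13,555 / (r − 0.0137) = $1,633,132.53.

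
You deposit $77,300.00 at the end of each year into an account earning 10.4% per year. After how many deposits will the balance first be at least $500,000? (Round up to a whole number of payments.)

Periodic rate r = 0.104 per year.
Ordinary annuity FV: 500,000 = 77,300 × [((1+r)^n − 1)/r].
(1+r)^n = 1 + 500,000 × r / 77,300, so n = ln(1 + 500,000·r/77,300) / ln(1+r) = 5.20.
Round up to a whole number of payments: n = 6.

6 payments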